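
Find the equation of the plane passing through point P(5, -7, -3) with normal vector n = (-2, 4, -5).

The plane through P with normal n = (a, b, c) satisfies n·(r - P) = 0,
i.e. ax + by + cz = a·x₀ + b·y₀ + c·z₀.
d = (-2)·5 + 4·(-7) + (-5)·(-3)
  = -10 - 28 + 15
  = -23
Equation: -2x + 4y - 5z = -23

-2x + 4y - 5z = -23


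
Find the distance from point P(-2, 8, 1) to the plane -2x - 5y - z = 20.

distance = |a·x₀ + b·y₀ + c·z₀ - d| / √(a² + b² + c²)
  = |(-2)·(-2) + (-5)·8 + (-1)·1 - 20| / √((-2)² + (-5)² + (-1)²)
  = |4 - 40 - 1 - 20| / √(4 + 25 + 1)
  = |-57| / √30
  = 57 / 5.477
  ≈ 10.41

10.41


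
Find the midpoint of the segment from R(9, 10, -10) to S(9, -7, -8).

M = ((x₁+x₂)/2, (y₁+y₂)/2, (z₁+z₂)/2)
  = ((9 + 9)/2, (10 - 7)/2, (-10 - 8)/2)
  = (18/2, 3/2, -18/2)
  = (9, 1.5, -9)

(9, 1.5, -9)


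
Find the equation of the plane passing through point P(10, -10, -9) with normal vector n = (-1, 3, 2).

The plane through P with normal n = (a, b, c) satisfies n·(r - P) = 0,
i.e. ax + by + cz = a·x₀ + b·y₀ + c·z₀.
d = (-1)·10 + 3·(-10) + 2·(-9)
  = -10 - 30 - 18
  = -58
Equation: -x + 3y + 2z = -58

-x + 3y + 2z = -58


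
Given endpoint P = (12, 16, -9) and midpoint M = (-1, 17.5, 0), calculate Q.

Q = 2M - P
  = (2·(-1) - 12, 2·17.5 - 16, 2·0 - (-9))
  = (-2 - 12, 35 - 16, 0 + 9)
  = (-14, 19, 9)

(-14, 19, 9)


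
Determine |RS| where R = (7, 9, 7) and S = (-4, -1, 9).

d = √[(x₂-x₁)² + (y₂-y₁)² + (z₂-z₁)²]
  = √[(-11)² + (-10)² + 2²]
  = √[121 + 100 + 4]
  = √225
  ≈ 15

15


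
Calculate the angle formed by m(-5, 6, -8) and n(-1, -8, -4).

m·n = (-5)·(-1) + 6·(-8) + (-8)·(-4) = 5 - 48 + 32 = -11
|m| = √((-5)² + 6² + (-8)²) = √125 ≈ 11.18
|n| = √((-1)² + (-8)² + (-4)²) = √81 ≈ 9
cos θ = (m·n)/(|m||n|) = -11/(11.18·9) ≈ -0.1093
θ = arccos(-0.1093) ≈ 96.28°

96.28°


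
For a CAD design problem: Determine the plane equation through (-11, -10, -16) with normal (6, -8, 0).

The plane through P with normal n = (a, b, c) satisfies n·(r - P) = 0,
i.e. ax + by + cz = a·x₀ + b·y₀ + c·z₀.
d = 6·(-11) + (-8)·(-10) + 0·(-16)
  = -66 + 80 + 0
  = 14
Equation: 6x - 8y = 14

6x - 8y = 14


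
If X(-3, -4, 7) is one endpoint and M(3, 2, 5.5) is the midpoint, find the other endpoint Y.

Y = 2M - X
  = (2·3 - (-3), 2·2 - (-4), 2·5.5 - 7)
  = (6 + 3, 4 + 4, 11 - 7)
  = (9, 8, 4)

(9, 8, 4)


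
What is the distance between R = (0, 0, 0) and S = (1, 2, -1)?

d = √[(x₂-x₁)² + (y₂-y₁)² + (z₂-z₁)²]
  = √[1² + 2² + (-1)²]
  = √[1 + 4 + 1]
  = √6
  ≈ 2.449

2.449


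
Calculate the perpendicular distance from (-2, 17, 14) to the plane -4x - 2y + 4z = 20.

distance = |a·x₀ + b·y₀ + c·z₀ - d| / √(a² + b² + c²)
  = |(-4)·(-2) + (-2)·17 + 4·14 - 20| / √((-4)² + (-2)² + 4²)
  = |8 - 34 + 56 - 20| / √(16 + 4 + 16)
  = |10| / √36
  = 10 / 6
  ≈ 1.667

1.667


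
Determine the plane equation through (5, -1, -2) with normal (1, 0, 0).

The plane through P with normal n = (a, b, c) satisfies n·(r - P) = 0,
i.e. ax + by + cz = a·x₀ + b·y₀ + c·z₀.
d = 1·5 + 0·(-1) + 0·(-2)
  = 5 + 0 + 0
  = 5
Equation: x = 5

x = 5


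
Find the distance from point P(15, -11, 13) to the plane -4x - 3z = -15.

distance = |a·x₀ + b·y₀ + c·z₀ - d| / √(a² + b² + c²)
  = |(-4)·15 + 0·(-11) + (-3)·13 - (-15)| / √((-4)² + 0² + (-3)²)
  = |-60 + 0 - 39 + 15| / √(16 + 0 + 9)
  = |-84| / √25
  = 84 / 5
  ≈ 16.8

16.8


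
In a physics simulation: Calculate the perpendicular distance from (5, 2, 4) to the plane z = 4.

distance = |a·x₀ + b·y₀ + c·z₀ - d| / √(a² + b² + c²)
  = |0·5 + 0·2 + 1·4 - 4| / √(0² + 0² + 1²)
  = |0 + 0 + 4 - 4| / √(0 + 0 + 1)
  = |0| / √1
  = 0 / 1
  ≈ 0

0


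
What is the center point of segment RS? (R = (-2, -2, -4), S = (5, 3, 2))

M = ((x₁+x₂)/2, (y₁+y₂)/2, (z₁+z₂)/2)
  = ((-2 + 5)/2, (-2 + 3)/2, (-4 + 2)/2)
  = (3/2, 1/2, -2/2)
  = (1.5, 0.5, -1)

(1.5, 0.5, -1)


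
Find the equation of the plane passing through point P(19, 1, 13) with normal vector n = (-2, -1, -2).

The plane through P with normal n = (a, b, c) satisfies n·(r - P) = 0,
i.e. ax + by + cz = a·x₀ + b·y₀ + c·z₀.
d = (-2)·19 + (-1)·1 + (-2)·13
  = -38 - 1 - 26
  = -65
Equation: -2x - y - 2z = -65

-2x - y - 2z = -65


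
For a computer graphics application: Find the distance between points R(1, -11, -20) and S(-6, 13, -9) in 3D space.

d = √[(x₂-x₁)² + (y₂-y₁)² + (z₂-z₁)²]
  = √[(-7)² + 24² + 11²]
  = √[49 + 576 + 121]
  = √746
  ≈ 27.31

27.31


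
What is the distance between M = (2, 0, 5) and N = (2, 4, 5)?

d = √[(x₂-x₁)² + (y₂-y₁)² + (z₂-z₁)²]
  = √[0² + 4² + 0²]
  = √[0 + 16 + 0]
  = √16
  ≈ 4

4


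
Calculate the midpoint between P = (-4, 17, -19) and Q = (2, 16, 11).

M = ((x₁+x₂)/2, (y₁+y₂)/2, (z₁+z₂)/2)
  = ((-4 + 2)/2, (17 + 16)/2, (-19 + 11)/2)
  = (-2/2, 33/2, -8/2)
  = (-1, 16.5, -4)

(-1, 16.5, -4)


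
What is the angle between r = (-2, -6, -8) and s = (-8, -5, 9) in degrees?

r·s = (-2)·(-8) + (-6)·(-5) + (-8)·9 = 16 + 30 - 72 = -26
|r| = √((-2)² + (-6)² + (-8)²) = √104 ≈ 10.2
|s| = √((-8)² + (-5)² + 9²) = √170 ≈ 13.04
cos θ = (r·s)/(|r||s|) = -26/(10.2·13.04) ≈ -0.1955
θ = arccos(-0.1955) ≈ 101.3°

101.3°


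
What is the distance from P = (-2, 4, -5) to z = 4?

distance = |a·x₀ + b·y₀ + c·z₀ - d| / √(a² + b² + c²)
  = |0·(-2) + 0·4 + 1·(-5) - 4| / √(0² + 0² + 1²)
  = |0 + 0 - 5 - 4| / √(0 + 0 + 1)
  = |-9| / √1
  = 9 / 1
  ≈ 9

9


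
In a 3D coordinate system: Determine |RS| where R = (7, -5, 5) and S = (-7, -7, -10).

d = √[(x₂-x₁)² + (y₂-y₁)² + (z₂-z₁)²]
  = √[(-14)² + (-2)² + (-15)²]
  = √[196 + 4 + 225]
  = √425
  ≈ 20.62

20.62


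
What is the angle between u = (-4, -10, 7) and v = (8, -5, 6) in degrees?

u·v = (-4)·8 + (-10)·(-5) + 7·6 = -32 + 50 + 42 = 60
|u| = √((-4)² + (-10)² + 7²) = √165 ≈ 12.85
|v| = √(8² + (-5)² + 6²) = √125 ≈ 11.18
cos θ = (u·v)/(|u||v|) = 60/(12.85·11.18) ≈ 0.4178
θ = arccos(0.4178) ≈ 65.31°

65.31°


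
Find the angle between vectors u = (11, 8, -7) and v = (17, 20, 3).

u·v = 11·17 + 8·20 + (-7)·3 = 187 + 160 - 21 = 326
|u| = √(11² + 8² + (-7)²) = √234 ≈ 15.3
|v| = √(17² + 20² + 3²) = √698 ≈ 26.42
cos θ = (u·v)/(|u||v|) = 326/(15.3·26.42) ≈ 0.8066
θ = arccos(0.8066) ≈ 36.23°

36.23°


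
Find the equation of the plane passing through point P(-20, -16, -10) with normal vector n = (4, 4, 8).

The plane through P with normal n = (a, b, c) satisfies n·(r - P) = 0,
i.e. ax + by + cz = a·x₀ + b·y₀ + c·z₀.
d = 4·(-20) + 4·(-16) + 8·(-10)
  = -80 - 64 - 80
  = -224
Equation: 4x + 4y + 8z = -224

4x + 4y + 8z = -224


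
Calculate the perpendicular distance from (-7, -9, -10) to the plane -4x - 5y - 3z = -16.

distance = |a·x₀ + b·y₀ + c·z₀ - d| / √(a² + b² + c²)
  = |(-4)·(-7) + (-5)·(-9) + (-3)·(-10) - (-16)| / √((-4)² + (-5)² + (-3)²)
  = |28 + 45 + 30 + 16| / √(16 + 25 + 9)
  = |119| / √50
  = 119 / 7.071
  ≈ 16.83

16.83


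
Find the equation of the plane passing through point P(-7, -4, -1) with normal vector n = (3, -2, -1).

The plane through P with normal n = (a, b, c) satisfies n·(r - P) = 0,
i.e. ax + by + cz = a·x₀ + b·y₀ + c·z₀.
d = 3·(-7) + (-2)·(-4) + (-1)·(-1)
  = -21 + 8 + 1
  = -12
Equation: 3x - 2y - z = -12

3x - 2y - z = -12


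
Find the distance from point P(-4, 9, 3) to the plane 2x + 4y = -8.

distance = |a·x₀ + b·y₀ + c·z₀ - d| / √(a² + b² + c²)
  = |2·(-4) + 4·9 + 0·3 - (-8)| / √(2² + 4² + 0²)
  = |-8 + 36 + 0 + 8| / √(4 + 16 + 0)
  = |36| / √20
  = 36 / 4.472
  ≈ 8.05

8.05


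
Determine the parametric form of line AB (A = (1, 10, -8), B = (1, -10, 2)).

Direction vector d = B - A = (1 - 1, -10 - 10, 2 + 8) = (0, -20, 10)
Parametric form r = A + t·d:
x = 1, y = 10 - 20t, z = -8 + 10t

x = 1, y = 10 - 20t, z = -8 + 10t


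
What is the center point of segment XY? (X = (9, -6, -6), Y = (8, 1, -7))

M = ((x₁+x₂)/2, (y₁+y₂)/2, (z₁+z₂)/2)
  = ((9 + 8)/2, (-6 + 1)/2, (-6 - 7)/2)
  = (17/2, -5/2, -13/2)
  = (8.5, -2.5, -6.5)

(8.5, -2.5, -6.5)


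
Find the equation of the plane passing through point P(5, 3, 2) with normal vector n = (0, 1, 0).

The plane through P with normal n = (a, b, c) satisfies n·(r - P) = 0,
i.e. ax + by + cz = a·x₀ + b·y₀ + c·z₀.
d = 0·5 + 1·3 + 0·2
  = 0 + 3 + 0
  = 3
Equation: y = 3

y = 3


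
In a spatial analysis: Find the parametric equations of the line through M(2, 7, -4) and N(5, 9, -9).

Direction vector d = N - M = (5 - 2, 9 - 7, -9 + 4) = (3, 2, -5)
Parametric form r = M + t·d:
x = 2 + 3t, y = 7 + 2t, z = -4 - 5t

x = 2 + 3t, y = 7 + 2t, z = -4 - 5t


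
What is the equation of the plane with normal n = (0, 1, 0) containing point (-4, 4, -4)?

The plane through P with normal n = (a, b, c) satisfies n·(r - P) = 0,
i.e. ax + by + cz = a·x₀ + b·y₀ + c·z₀.
d = 0·(-4) + 1·4 + 0·(-4)
  = 0 + 4 + 0
  = 4
Equation: y = 4

y = 4


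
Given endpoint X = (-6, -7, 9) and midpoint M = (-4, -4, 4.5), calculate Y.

Y = 2M - X
  = (2·(-4) - (-6), 2·(-4) - (-7), 2·4.5 - 9)
  = (-8 + 6, -8 + 7, 9 - 9)
  = (-2, -1, 0)

(-2, -1, 0)


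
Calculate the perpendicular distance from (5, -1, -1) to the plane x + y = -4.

distance = |a·x₀ + b·y₀ + c·z₀ - d| / √(a² + b² + c²)
  = |1·5 + 1·(-1) + 0·(-1) - (-4)| / √(1² + 1² + 0²)
  = |5 - 1 + 0 + 4| / √(1 + 1 + 0)
  = |8| / √2
  = 8 / 1.414
  ≈ 5.657

5.657


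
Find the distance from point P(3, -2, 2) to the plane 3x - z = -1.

distance = |a·x₀ + b·y₀ + c·z₀ - d| / √(a² + b² + c²)
  = |3·3 + 0·(-2) + (-1)·2 - (-1)| / √(3² + 0² + (-1)²)
  = |9 + 0 - 2 + 1| / √(9 + 0 + 1)
  = |8| / √10
  = 8 / 3.162
  ≈ 2.53

2.53


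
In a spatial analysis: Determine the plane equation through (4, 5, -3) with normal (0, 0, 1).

The plane through P with normal n = (a, b, c) satisfies n·(r - P) = 0,
i.e. ax + by + cz = a·x₀ + b·y₀ + c·z₀.
d = 0·4 + 0·5 + 1·(-3)
  = 0 + 0 - 3
  = -3
Equation: z = -3

z = -3


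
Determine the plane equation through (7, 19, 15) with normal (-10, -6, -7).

The plane through P with normal n = (a, b, c) satisfies n·(r - P) = 0,
i.e. ax + by + cz = a·x₀ + b·y₀ + c·z₀.
d = (-10)·7 + (-6)·19 + (-7)·15
  = -70 - 114 - 105
  = -289
Equation: -10x - 6y - 7z = -289

-10x - 6y - 7z = -289


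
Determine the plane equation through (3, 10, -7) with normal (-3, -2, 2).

The plane through P with normal n = (a, b, c) satisfies n·(r - P) = 0,
i.e. ax + by + cz = a·x₀ + b·y₀ + c·z₀.
d = (-3)·3 + (-2)·10 + 2·(-7)
  = -9 - 20 - 14
  = -43
Equation: -3x - 2y + 2z = -43

-3x - 2y + 2z = -43


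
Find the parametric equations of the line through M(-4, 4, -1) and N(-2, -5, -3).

Direction vector d = N - M = (-2 + 4, -5 - 4, -3 + 1) = (2, -9, -2)
Parametric form r = M + t·d:
x = -4 + 2t, y = 4 - 9t, z = -1 - 2t

x = -4 + 2t, y = 4 - 9t, z = -1 - 2t


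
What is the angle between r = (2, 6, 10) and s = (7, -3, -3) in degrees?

r·s = 2·7 + 6·(-3) + 10·(-3) = 14 - 18 - 30 = -34
|r| = √(2² + 6² + 10²) = √140 ≈ 11.83
|s| = √(7² + (-3)² + (-3)²) = √67 ≈ 8.185
cos θ = (r·s)/(|r||s|) = -34/(11.83·8.185) ≈ -0.3511
θ = arccos(-0.3511) ≈ 110.6°

110.6°


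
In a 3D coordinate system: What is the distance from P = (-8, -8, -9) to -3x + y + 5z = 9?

distance = |a·x₀ + b·y₀ + c·z₀ - d| / √(a² + b² + c²)
  = |(-3)·(-8) + 1·(-8) + 5·(-9) - 9| / √((-3)² + 1² + 5²)
  = |24 - 8 - 45 - 9| / √(9 + 1 + 25)
  = |-38| / √35
  = 38 / 5.916
  ≈ 6.423

6.423


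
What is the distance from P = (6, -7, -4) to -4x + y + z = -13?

distance = |a·x₀ + b·y₀ + c·z₀ - d| / √(a² + b² + c²)
  = |(-4)·6 + 1·(-7) + 1·(-4) - (-13)| / √((-4)² + 1² + 1²)
  = |-24 - 7 - 4 + 13| / √(16 + 1 + 1)
  = |-22| / √18
  = 22 / 4.243
  ≈ 5.185

5.185


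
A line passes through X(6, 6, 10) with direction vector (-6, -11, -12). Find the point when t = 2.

P(t) = X + t·d
  = (6 + (-6)·2, 6 + (-11)·2, 10 + (-12)·2)
  = (6 - 12, 6 - 22, 10 - 24)
  = (-6, -16, -14)

(-6, -16, -14)


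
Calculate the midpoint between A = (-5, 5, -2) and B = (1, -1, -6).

M = ((x₁+x₂)/2, (y₁+y₂)/2, (z₁+z₂)/2)
  = ((-5 + 1)/2, (5 - 1)/2, (-2 - 6)/2)
  = (-4/2, 4/2, -8/2)
  = (-2, 2, -4)

(-2, 2, -4)


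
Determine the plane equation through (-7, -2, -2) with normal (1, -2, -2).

The plane through P with normal n = (a, b, c) satisfies n·(r - P) = 0,
i.e. ax + by + cz = a·x₀ + b·y₀ + c·z₀.
d = 1·(-7) + (-2)·(-2) + (-2)·(-2)
  = -7 + 4 + 4
  = 1
Equation: x - 2y - 2z = 1

x - 2y - 2z = 1


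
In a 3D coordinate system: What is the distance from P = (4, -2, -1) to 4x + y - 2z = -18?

distance = |a·x₀ + b·y₀ + c·z₀ - d| / √(a² + b² + c²)
  = |4·4 + 1·(-2) + (-2)·(-1) - (-18)| / √(4² + 1² + (-2)²)
  = |16 - 2 + 2 + 18| / √(16 + 1 + 4)
  = |34| / √21
  = 34 / 4.583
  ≈ 7.419

7.419


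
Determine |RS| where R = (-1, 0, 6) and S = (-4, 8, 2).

d = √[(x₂-x₁)² + (y₂-y₁)² + (z₂-z₁)²]
  = √[(-3)² + 8² + (-4)²]
  = √[9 + 64 + 16]
  = √89
  ≈ 9.434

9.434


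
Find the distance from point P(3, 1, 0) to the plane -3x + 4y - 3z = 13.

distance = |a·x₀ + b·y₀ + c·z₀ - d| / √(a² + b² + c²)
  = |(-3)·3 + 4·1 + (-3)·0 - 13| / √((-3)² + 4² + (-3)²)
  = |-9 + 4 + 0 - 13| / √(9 + 16 + 9)
  = |-18| / √34
  = 18 / 5.831
  ≈ 3.087

3.087


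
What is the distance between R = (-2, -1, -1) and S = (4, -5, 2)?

d = √[(x₂-x₁)² + (y₂-y₁)² + (z₂-z₁)²]
  = √[6² + (-4)² + 3²]
  = √[36 + 16 + 9]
  = √61
  ≈ 7.81

7.81


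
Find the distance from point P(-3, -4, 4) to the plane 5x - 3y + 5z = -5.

distance = |a·x₀ + b·y₀ + c·z₀ - d| / √(a² + b² + c²)
  = |5·(-3) + (-3)·(-4) + 5·4 - (-5)| / √(5² + (-3)² + 5²)
  = |-15 + 12 + 20 + 5| / √(25 + 9 + 25)
  = |22| / √59
  = 22 / 7.681
  ≈ 2.864

2.864


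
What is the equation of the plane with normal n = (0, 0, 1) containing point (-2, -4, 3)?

The plane through P with normal n = (a, b, c) satisfies n·(r - P) = 0,
i.e. ax + by + cz = a·x₀ + b·y₀ + c·z₀.
d = 0·(-2) + 0·(-4) + 1·3
  = 0 + 0 + 3
  = 3
Equation: z = 3

z = 3


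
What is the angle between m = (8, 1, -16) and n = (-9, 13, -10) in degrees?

m·n = 8·(-9) + 1·13 + (-16)·(-10) = -72 + 13 + 160 = 101
|m| = √(8² + 1² + (-16)²) = √321 ≈ 17.92
|n| = √((-9)² + 13² + (-10)²) = √350 ≈ 18.71
cos θ = (m·n)/(|m||n|) = 101/(17.92·18.71) ≈ 0.3013
θ = arccos(0.3013) ≈ 72.46°

72.46°


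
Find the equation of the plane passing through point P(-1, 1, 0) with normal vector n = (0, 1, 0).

The plane through P with normal n = (a, b, c) satisfies n·(r - P) = 0,
i.e. ax + by + cz = a·x₀ + b·y₀ + c·z₀.
d = 0·(-1) + 1·1 + 0·0
  = 0 + 1 + 0
  = 1
Equation: y = 1

y = 1


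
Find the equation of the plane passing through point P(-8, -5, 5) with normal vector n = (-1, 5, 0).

The plane through P with normal n = (a, b, c) satisfies n·(r - P) = 0,
i.e. ax + by + cz = a·x₀ + b·y₀ + c·z₀.
d = (-1)·(-8) + 5·(-5) + 0·5
  = 8 - 25 + 0
  = -17
Equation: -x + 5y = -17

-x + 5y = -17


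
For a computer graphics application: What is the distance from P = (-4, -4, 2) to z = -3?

distance = |a·x₀ + b·y₀ + c·z₀ - d| / √(a² + b² + c²)
  = |0·(-4) + 0·(-4) + 1·2 - (-3)| / √(0² + 0² + 1²)
  = |0 + 0 + 2 + 3| / √(0 + 0 + 1)
  = |5| / √1
  = 5 / 1
  ≈ 5

5


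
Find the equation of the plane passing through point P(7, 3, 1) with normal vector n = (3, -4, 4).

The plane through P with normal n = (a, b, c) satisfies n·(r - P) = 0,
i.e. ax + by + cz = a·x₀ + b·y₀ + c·z₀.
d = 3·7 + (-4)·3 + 4·1
  = 21 - 12 + 4
  = 13
Equation: 3x - 4y + 4z = 13

3x - 4y + 4z = 13


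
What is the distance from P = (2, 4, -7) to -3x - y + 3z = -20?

distance = |a·x₀ + b·y₀ + c·z₀ - d| / √(a² + b² + c²)
  = |(-3)·2 + (-1)·4 + 3·(-7) - (-20)| / √((-3)² + (-1)² + 3²)
  = |-6 - 4 - 21 + 20| / √(9 + 1 + 9)
  = |-11| / √19
  = 11 / 4.359
  ≈ 2.524

2.524


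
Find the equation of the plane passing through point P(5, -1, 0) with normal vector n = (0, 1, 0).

The plane through P with normal n = (a, b, c) satisfies n·(r - P) = 0,
i.e. ax + by + cz = a·x₀ + b·y₀ + c·z₀.
d = 0·5 + 1·(-1) + 0·0
  = 0 - 1 + 0
  = -1
Equation: y = -1

y = -1


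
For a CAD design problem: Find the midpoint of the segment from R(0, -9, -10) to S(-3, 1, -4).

M = ((x₁+x₂)/2, (y₁+y₂)/2, (z₁+z₂)/2)
  = ((0 - 3)/2, (-9 + 1)/2, (-10 - 4)/2)
  = (-3/2, -8/2, -14/2)
  = (-1.5, -4, -7)

(-1.5, -4, -7)


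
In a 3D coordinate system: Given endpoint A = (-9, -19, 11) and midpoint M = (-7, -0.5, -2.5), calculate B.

B = 2M - A
  = (2·(-7) - (-9), 2·(-0.5) - (-19), 2·(-2.5) - 11)
  = (-14 + 9, -1 + 19, -5 - 11)
  = (-5, 18, -16)

(-5, 18, -16)


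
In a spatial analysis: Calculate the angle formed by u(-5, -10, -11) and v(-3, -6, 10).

u·v = (-5)·(-3) + (-10)·(-6) + (-11)·10 = 15 + 60 - 110 = -35
|u| = √((-5)² + (-10)² + (-11)²) = √246 ≈ 15.68
|v| = √((-3)² + (-6)² + 10²) = √145 ≈ 12.04
cos θ = (u·v)/(|u||v|) = -35/(15.68·12.04) ≈ -0.1853
θ = arccos(-0.1853) ≈ 100.7°

100.7°


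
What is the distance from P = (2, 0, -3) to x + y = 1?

distance = |a·x₀ + b·y₀ + c·z₀ - d| / √(a² + b² + c²)
  = |1·2 + 1·0 + 0·(-3) - 1| / √(1² + 1² + 0²)
  = |2 + 0 + 0 - 1| / √(1 + 1 + 0)
  = |1| / √2
  = 1 / 1.414
  ≈ 0.7071

0.7071


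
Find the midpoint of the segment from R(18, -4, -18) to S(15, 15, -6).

M = ((x₁+x₂)/2, (y₁+y₂)/2, (z₁+z₂)/2)
  = ((18 + 15)/2, (-4 + 15)/2, (-18 - 6)/2)
  = (33/2, 11/2, -24/2)
  = (16.5, 5.5, -12)

(16.5, 5.5, -12)


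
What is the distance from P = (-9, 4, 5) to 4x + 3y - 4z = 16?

distance = |a·x₀ + b·y₀ + c·z₀ - d| / √(a² + b² + c²)
  = |4·(-9) + 3·4 + (-4)·5 - 16| / √(4² + 3² + (-4)²)
  = |-36 + 12 - 20 - 16| / √(16 + 9 + 16)
  = |-60| / √41
  = 60 / 6.403
  ≈ 9.37

9.37


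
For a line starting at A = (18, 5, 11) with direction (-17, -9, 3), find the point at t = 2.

P(t) = A + t·d
  = (18 + (-17)·2, 5 + (-9)·2, 11 + 3·2)
  = (18 - 34, 5 - 18, 11 + 6)
  = (-16, -13, 17)

(-16, -13, 17)


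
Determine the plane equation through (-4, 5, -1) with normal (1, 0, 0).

The plane through P with normal n = (a, b, c) satisfies n·(r - P) = 0,
i.e. ax + by + cz = a·x₀ + b·y₀ + c·z₀.
d = 1·(-4) + 0·5 + 0·(-1)
  = -4 + 0 + 0
  = -4
Equation: x = -4

x = -4


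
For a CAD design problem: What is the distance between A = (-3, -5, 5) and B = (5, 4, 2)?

d = √[(x₂-x₁)² + (y₂-y₁)² + (z₂-z₁)²]
  = √[8² + 9² + (-3)²]
  = √[64 + 81 + 9]
  = √154
  ≈ 12.41

12.41


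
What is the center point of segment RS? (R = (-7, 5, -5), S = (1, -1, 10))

M = ((x₁+x₂)/2, (y₁+y₂)/2, (z₁+z₂)/2)
  = ((-7 + 1)/2, (5 - 1)/2, (-5 + 10)/2)
  = (-6/2, 4/2, 5/2)
  = (-3, 2, 2.5)

(-3, 2, 2.5)


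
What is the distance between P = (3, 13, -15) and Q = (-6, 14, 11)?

d = √[(x₂-x₁)² + (y₂-y₁)² + (z₂-z₁)²]
  = √[(-9)² + 1² + 26²]
  = √[81 + 1 + 676]
  = √758
  ≈ 27.53

27.53


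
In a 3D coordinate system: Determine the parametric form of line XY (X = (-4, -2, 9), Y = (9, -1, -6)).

Direction vector d = Y - X = (9 + 4, -1 + 2, -6 - 9) = (13, 1, -15)
Parametric form r = X + t·d:
x = -4 + 13t, y = -2 + t, z = 9 - 15t

x = -4 + 13t, y = -2 + t, z = 9 - 15t


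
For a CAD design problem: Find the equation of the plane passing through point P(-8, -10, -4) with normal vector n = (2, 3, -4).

The plane through P with normal n = (a, b, c) satisfies n·(r - P) = 0,
i.e. ax + by + cz = a·x₀ + b·y₀ + c·z₀.
d = 2·(-8) + 3·(-10) + (-4)·(-4)
  = -16 - 30 + 16
  = -30
Equation: 2x + 3y - 4z = -30

2x + 3y - 4z = -30


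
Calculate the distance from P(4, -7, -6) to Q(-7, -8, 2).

d = √[(x₂-x₁)² + (y₂-y₁)² + (z₂-z₁)²]
  = √[(-11)² + (-1)² + 8²]
  = √[121 + 1 + 64]
  = √186
  ≈ 13.64

13.64


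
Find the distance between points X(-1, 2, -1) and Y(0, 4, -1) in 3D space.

d = √[(x₂-x₁)² + (y₂-y₁)² + (z₂-z₁)²]
  = √[1² + 2² + 0²]
  = √[1 + 4 + 0]
  = √5
  ≈ 2.236

2.236


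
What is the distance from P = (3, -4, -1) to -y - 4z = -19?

distance = |a·x₀ + b·y₀ + c·z₀ - d| / √(a² + b² + c²)
  = |0·3 + (-1)·(-4) + (-4)·(-1) - (-19)| / √(0² + (-1)² + (-4)²)
  = |0 + 4 + 4 + 19| / √(0 + 1 + 16)
  = |27| / √17
  = 27 / 4.123
  ≈ 6.548

6.548


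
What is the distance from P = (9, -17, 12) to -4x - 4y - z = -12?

distance = |a·x₀ + b·y₀ + c·z₀ - d| / √(a² + b² + c²)
  = |(-4)·9 + (-4)·(-17) + (-1)·12 - (-12)| / √((-4)² + (-4)² + (-1)²)
  = |-36 + 68 - 12 + 12| / √(16 + 16 + 1)
  = |32| / √33
  = 32 / 5.745
  ≈ 5.57

5.57


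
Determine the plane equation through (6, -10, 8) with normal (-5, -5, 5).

The plane through P with normal n = (a, b, c) satisfies n·(r - P) = 0,
i.e. ax + by + cz = a·x₀ + b·y₀ + c·z₀.
d = (-5)·6 + (-5)·(-10) + 5·8
  = -30 + 50 + 40
  = 60
Equation: -5x - 5y + 5z = 60

-5x - 5y + 5z = 60


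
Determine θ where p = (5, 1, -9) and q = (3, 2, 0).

p·q = 5·3 + 1·2 + (-9)·0 = 15 + 2 + 0 = 17
|p| = √(5² + 1² + (-9)²) = √107 ≈ 10.34
|q| = √(3² + 2² + 0²) = √13 ≈ 3.606
cos θ = (p·q)/(|p||q|) = 17/(10.34·3.606) ≈ 0.4558
θ = arccos(0.4558) ≈ 62.88°

62.88°


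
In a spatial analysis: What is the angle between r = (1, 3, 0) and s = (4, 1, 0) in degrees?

r·s = 1·4 + 3·1 + 0·0 = 4 + 3 + 0 = 7
|r| = √(1² + 3² + 0²) = √10 ≈ 3.162
|s| = √(4² + 1² + 0²) = √17 ≈ 4.123
cos θ = (r·s)/(|r||s|) = 7/(3.162·4.123) ≈ 0.5369
θ = arccos(0.5369) ≈ 57.53°

57.53°


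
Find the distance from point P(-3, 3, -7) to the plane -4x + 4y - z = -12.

distance = |a·x₀ + b·y₀ + c·z₀ - d| / √(a² + b² + c²)
  = |(-4)·(-3) + 4·3 + (-1)·(-7) - (-12)| / √((-4)² + 4² + (-1)²)
  = |12 + 12 + 7 + 12| / √(16 + 16 + 1)
  = |43| / √33
  = 43 / 5.745
  ≈ 7.485

7.485


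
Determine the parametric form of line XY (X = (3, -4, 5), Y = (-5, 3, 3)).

Direction vector d = Y - X = (-5 - 3, 3 + 4, 3 - 5) = (-8, 7, -2)
Parametric form r = X + t·d:
x = 3 - 8t, y = -4 + 7t, z = 5 - 2t

x = 3 - 8t, y = -4 + 7t, z = 5 - 2t


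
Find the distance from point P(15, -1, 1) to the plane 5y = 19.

distance = |a·x₀ + b·y₀ + c·z₀ - d| / √(a² + b² + c²)
  = |0·15 + 5·(-1) + 0·1 - 19| / √(0² + 5² + 0²)
  = |0 - 5 + 0 - 19| / √(0 + 25 + 0)
  = |-24| / √25
  = 24 / 5
  ≈ 4.8

4.8


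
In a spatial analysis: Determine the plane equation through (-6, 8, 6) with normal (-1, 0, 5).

The plane through P with normal n = (a, b, c) satisfies n·(r - P) = 0,
i.e. ax + by + cz = a·x₀ + b·y₀ + c·z₀.
d = (-1)·(-6) + 0·8 + 5·6
  = 6 + 0 + 30
  = 36
Equation: -x + 5z = 36

-x + 5z = 36


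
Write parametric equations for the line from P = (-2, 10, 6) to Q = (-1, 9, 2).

Direction vector d = Q - P = (-1 + 2, 9 - 10, 2 - 6) = (1, -1, -4)
Parametric form r = P + t·d:
x = -2 + t, y = 10 - t, z = 6 - 4t

x = -2 + t, y = 10 - t, z = 6 - 4t


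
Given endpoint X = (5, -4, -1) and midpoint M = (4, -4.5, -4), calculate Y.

Y = 2M - X
  = (2·4 - 5, 2·(-4.5) - (-4), 2·(-4) - (-1))
  = (8 - 5, -9 + 4, -8 + 1)
  = (3, -5, -7)

(3, -5, -7)


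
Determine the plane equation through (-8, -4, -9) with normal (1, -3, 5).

The plane through P with normal n = (a, b, c) satisfies n·(r - P) = 0,
i.e. ax + by + cz = a·x₀ + b·y₀ + c·z₀.
d = 1·(-8) + (-3)·(-4) + 5·(-9)
  = -8 + 12 - 45
  = -41
Equation: x - 3y + 5z = -41

x - 3y + 5z = -41


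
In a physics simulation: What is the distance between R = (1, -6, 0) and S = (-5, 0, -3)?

d = √[(x₂-x₁)² + (y₂-y₁)² + (z₂-z₁)²]
  = √[(-6)² + 6² + (-3)²]
  = √[36 + 36 + 9]
  = √81
  ≈ 9

9


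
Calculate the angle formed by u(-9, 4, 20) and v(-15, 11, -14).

u·v = (-9)·(-15) + 4·11 + 20·(-14) = 135 + 44 - 280 = -101
|u| = √((-9)² + 4² + 20²) = √497 ≈ 22.29
|v| = √((-15)² + 11² + (-14)²) = √542 ≈ 23.28
cos θ = (u·v)/(|u||v|) = -101/(22.29·23.28) ≈ -0.1946
θ = arccos(-0.1946) ≈ 101.2°

101.2°


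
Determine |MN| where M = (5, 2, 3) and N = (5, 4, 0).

d = √[(x₂-x₁)² + (y₂-y₁)² + (z₂-z₁)²]
  = √[0² + 2² + (-3)²]
  = √[0 + 4 + 9]
  = √13
  ≈ 3.606

3.606


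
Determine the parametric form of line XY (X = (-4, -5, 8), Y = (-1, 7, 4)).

Direction vector d = Y - X = (-1 + 4, 7 + 5, 4 - 8) = (3, 12, -4)
Parametric form r = X + t·d:
x = -4 + 3t, y = -5 + 12t, z = 8 - 4t

x = -4 + 3t, y = -5 + 12t, z = 8 - 4t


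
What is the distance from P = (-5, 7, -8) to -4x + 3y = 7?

distance = |a·x₀ + b·y₀ + c·z₀ - d| / √(a² + b² + c²)
  = |(-4)·(-5) + 3·7 + 0·(-8) - 7| / √((-4)² + 3² + 0²)
  = |20 + 21 + 0 - 7| / √(16 + 9 + 0)
  = |34| / √25
  = 34 / 5
  ≈ 6.8

6.8


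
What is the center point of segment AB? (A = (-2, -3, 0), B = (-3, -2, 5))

M = ((x₁+x₂)/2, (y₁+y₂)/2, (z₁+z₂)/2)
  = ((-2 - 3)/2, (-3 - 2)/2, (0 + 5)/2)
  = (-5/2, -5/2, 5/2)
  = (-2.5, -2.5, 2.5)

(-2.5, -2.5, 2.5)


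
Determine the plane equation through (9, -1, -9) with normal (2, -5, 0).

The plane through P with normal n = (a, b, c) satisfies n·(r - P) = 0,
i.e. ax + by + cz = a·x₀ + b·y₀ + c·z₀.
d = 2·9 + (-5)·(-1) + 0·(-9)
  = 18 + 5 + 0
  = 23
Equation: 2x - 5y = 23

2x - 5y = 23


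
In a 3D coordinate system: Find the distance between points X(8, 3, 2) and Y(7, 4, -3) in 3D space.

d = √[(x₂-x₁)² + (y₂-y₁)² + (z₂-z₁)²]
  = √[(-1)² + 1² + (-5)²]
  = √[1 + 1 + 25]
  = √27
  ≈ 5.196

5.196


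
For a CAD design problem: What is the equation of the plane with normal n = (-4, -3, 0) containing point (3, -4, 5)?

The plane through P with normal n = (a, b, c) satisfies n·(r - P) = 0,
i.e. ax + by + cz = a·x₀ + b·y₀ + c·z₀.
d = (-4)·3 + (-3)·(-4) + 0·5
  = -12 + 12 + 0
  = 0
Equation: -4x - 3y = 0

-4x - 3y = 0


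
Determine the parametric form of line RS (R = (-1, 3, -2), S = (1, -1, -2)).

Direction vector d = S - R = (1 + 1, -1 - 3, -2 + 2) = (2, -4, 0)
Parametric form r = R + t·d:
x = -1 + 2t, y = 3 - 4t, z = -2

x = -1 + 2t, y = 3 - 4t, z = -2


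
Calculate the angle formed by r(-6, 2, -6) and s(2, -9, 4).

r·s = (-6)·2 + 2·(-9) + (-6)·4 = -12 - 18 - 24 = -54
|r| = √((-6)² + 2² + (-6)²) = √76 ≈ 8.718
|s| = √(2² + (-9)² + 4²) = √101 ≈ 10.05
cos θ = (r·s)/(|r||s|) = -54/(8.718·10.05) ≈ -0.6163
θ = arccos(-0.6163) ≈ 128°

128°


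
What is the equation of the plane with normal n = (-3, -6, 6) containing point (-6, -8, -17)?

The plane through P with normal n = (a, b, c) satisfies n·(r - P) = 0,
i.e. ax + by + cz = a·x₀ + b·y₀ + c·z₀.
d = (-3)·(-6) + (-6)·(-8) + 6·(-17)
  = 18 + 48 - 102
  = -36
Equation: -3x - 6y + 6z = -36

-3x - 6y + 6z = -36


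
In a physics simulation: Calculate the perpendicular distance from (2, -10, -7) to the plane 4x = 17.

distance = |a·x₀ + b·y₀ + c·z₀ - d| / √(a² + b² + c²)
  = |4·2 + 0·(-10) + 0·(-7) - 17| / √(4² + 0² + 0²)
  = |8 + 0 + 0 - 17| / √(16 + 0 + 0)
  = |-9| / √16
  = 9 / 4
  ≈ 2.25

2.25


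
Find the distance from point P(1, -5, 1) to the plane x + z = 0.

distance = |a·x₀ + b·y₀ + c·z₀ - d| / √(a² + b² + c²)
  = |1·1 + 0·(-5) + 1·1 - 0| / √(1² + 0² + 1²)
  = |1 + 0 + 1 + 0| / √(1 + 0 + 1)
  = |2| / √2
  = 2 / 1.414
  ≈ 1.414

1.414


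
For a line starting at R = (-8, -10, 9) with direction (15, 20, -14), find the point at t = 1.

P(t) = R + t·d
  = (-8 + 15·1, -10 + 20·1, 9 + (-14)·1)
  = (-8 + 15, -10 + 20, 9 - 14)
  = (7, 10, -5)

(7, 10, -5)


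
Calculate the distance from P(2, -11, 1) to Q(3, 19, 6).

d = √[(x₂-x₁)² + (y₂-y₁)² + (z₂-z₁)²]
  = √[1² + 30² + 5²]
  = √[1 + 900 + 25]
  = √926
  ≈ 30.43

30.43


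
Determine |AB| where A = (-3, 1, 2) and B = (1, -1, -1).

d = √[(x₂-x₁)² + (y₂-y₁)² + (z₂-z₁)²]
  = √[4² + (-2)² + (-3)²]
  = √[16 + 4 + 9]
  = √29
  ≈ 5.385

5.385


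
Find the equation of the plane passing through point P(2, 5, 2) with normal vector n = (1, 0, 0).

The plane through P with normal n = (a, b, c) satisfies n·(r - P) = 0,
i.e. ax + by + cz = a·x₀ + b·y₀ + c·z₀.
d = 1·2 + 0·5 + 0·2
  = 2 + 0 + 0
  = 2
Equation: x = 2

x = 2


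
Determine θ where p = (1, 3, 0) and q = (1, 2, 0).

p·q = 1·1 + 3·2 + 0·0 = 1 + 6 + 0 = 7
|p| = √(1² + 3² + 0²) = √10 ≈ 3.162
|q| = √(1² + 2² + 0²) = √5 ≈ 2.236
cos θ = (p·q)/(|p||q|) = 7/(3.162·2.236) ≈ 0.9899
θ = arccos(0.9899) ≈ 8.13°

8.13°


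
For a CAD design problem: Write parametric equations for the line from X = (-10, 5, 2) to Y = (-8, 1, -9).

Direction vector d = Y - X = (-8 + 10, 1 - 5, -9 - 2) = (2, -4, -11)
Parametric form r = X + t·d:
x = -10 + 2t, y = 5 - 4t, z = 2 - 11t

x = -10 + 2t, y = 5 - 4t, z = 2 - 11t


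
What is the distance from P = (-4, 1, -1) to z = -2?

distance = |a·x₀ + b·y₀ + c·z₀ - d| / √(a² + b² + c²)
  = |0·(-4) + 0·1 + 1·(-1) - (-2)| / √(0² + 0² + 1²)
  = |0 + 0 - 1 + 2| / √(0 + 0 + 1)
  = |1| / √1
  = 1 / 1
  ≈ 1

1


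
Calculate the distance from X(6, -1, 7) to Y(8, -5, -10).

d = √[(x₂-x₁)² + (y₂-y₁)² + (z₂-z₁)²]
  = √[2² + (-4)² + (-17)²]
  = √[4 + 16 + 289]
  = √309
  ≈ 17.58

17.58


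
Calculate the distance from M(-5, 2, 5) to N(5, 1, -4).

d = √[(x₂-x₁)² + (y₂-y₁)² + (z₂-z₁)²]
  = √[10² + (-1)² + (-9)²]
  = √[100 + 1 + 81]
  = √182
  ≈ 13.49

13.49


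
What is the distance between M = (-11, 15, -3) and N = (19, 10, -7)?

d = √[(x₂-x₁)² + (y₂-y₁)² + (z₂-z₁)²]
  = √[30² + (-5)² + (-4)²]
  = √[900 + 25 + 16]
  = √941
  ≈ 30.68

30.68


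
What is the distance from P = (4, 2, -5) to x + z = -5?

distance = |a·x₀ + b·y₀ + c·z₀ - d| / √(a² + b² + c²)
  = |1·4 + 0·2 + 1·(-5) - (-5)| / √(1² + 0² + 1²)
  = |4 + 0 - 5 + 5| / √(1 + 0 + 1)
  = |4| / √2
  = 4 / 1.414
  ≈ 2.828

2.828


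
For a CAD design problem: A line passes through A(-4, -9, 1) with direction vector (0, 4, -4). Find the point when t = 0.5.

P(t) = A + t·d
  = (-4 + 0·0.5, -9 + 4·0.5, 1 + (-4)·0.5)
  = (-4 + 0, -9 + 2, 1 - 2)
  = (-4, -7, -1)

(-4, -7, -1)


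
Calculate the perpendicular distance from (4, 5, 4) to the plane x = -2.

distance = |a·x₀ + b·y₀ + c·z₀ - d| / √(a² + b² + c²)
  = |1·4 + 0·5 + 0·4 - (-2)| / √(1² + 0² + 0²)
  = |4 + 0 + 0 + 2| / √(1 + 0 + 0)
  = |6| / √1
  = 6 / 1
  ≈ 6

6


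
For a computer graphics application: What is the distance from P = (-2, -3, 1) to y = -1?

distance = |a·x₀ + b·y₀ + c·z₀ - d| / √(a² + b² + c²)
  = |0·(-2) + 1·(-3) + 0·1 - (-1)| / √(0² + 1² + 0²)
  = |0 - 3 + 0 + 1| / √(0 + 1 + 0)
  = |-2| / √1
  = 2 / 1
  ≈ 2

2


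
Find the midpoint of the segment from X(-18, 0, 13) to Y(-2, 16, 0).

M = ((x₁+x₂)/2, (y₁+y₂)/2, (z₁+z₂)/2)
  = ((-18 - 2)/2, (0 + 16)/2, (13 + 0)/2)
  = (-20/2, 16/2, 13/2)
  = (-10, 8, 6.5)

(-10, 8, 6.5)


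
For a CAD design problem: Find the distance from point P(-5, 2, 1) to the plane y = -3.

distance = |a·x₀ + b·y₀ + c·z₀ - d| / √(a² + b² + c²)
  = |0·(-5) + 1·2 + 0·1 - (-3)| / √(0² + 1² + 0²)
  = |0 + 2 + 0 + 3| / √(0 + 1 + 0)
  = |5| / √1
  = 5 / 1
  ≈ 5

5


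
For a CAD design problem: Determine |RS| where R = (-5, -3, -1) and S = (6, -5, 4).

d = √[(x₂-x₁)² + (y₂-y₁)² + (z₂-z₁)²]
  = √[11² + (-2)² + 5²]
  = √[121 + 4 + 25]
  = √150
  ≈ 12.25

12.25


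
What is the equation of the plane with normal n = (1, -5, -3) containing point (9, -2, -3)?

The plane through P with normal n = (a, b, c) satisfies n·(r - P) = 0,
i.e. ax + by + cz = a·x₀ + b·y₀ + c·z₀.
d = 1·9 + (-5)·(-2) + (-3)·(-3)
  = 9 + 10 + 9
  = 28
Equation: x - 5y - 3z = 28

x - 5y - 3z = 28


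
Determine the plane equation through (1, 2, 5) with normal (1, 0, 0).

The plane through P with normal n = (a, b, c) satisfies n·(r - P) = 0,
i.e. ax + by + cz = a·x₀ + b·y₀ + c·z₀.
d = 1·1 + 0·2 + 0·5
  = 1 + 0 + 0
  = 1
Equation: x = 1

x = 1


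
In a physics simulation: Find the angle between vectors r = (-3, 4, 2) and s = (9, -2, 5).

r·s = (-3)·9 + 4·(-2) + 2·5 = -27 - 8 + 10 = -25
|r| = √((-3)² + 4² + 2²) = √29 ≈ 5.385
|s| = √(9² + (-2)² + 5²) = √110 ≈ 10.49
cos θ = (r·s)/(|r||s|) = -25/(5.385·10.49) ≈ -0.4426
θ = arccos(-0.4426) ≈ 116.3°

116.3°


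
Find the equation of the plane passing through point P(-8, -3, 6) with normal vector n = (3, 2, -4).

The plane through P with normal n = (a, b, c) satisfies n·(r - P) = 0,
i.e. ax + by + cz = a·x₀ + b·y₀ + c·z₀.
d = 3·(-8) + 2·(-3) + (-4)·6
  = -24 - 6 - 24
  = -54
Equation: 3x + 2y - 4z = -54

3x + 2y - 4z = -54


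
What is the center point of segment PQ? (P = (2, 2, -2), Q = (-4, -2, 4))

M = ((x₁+x₂)/2, (y₁+y₂)/2, (z₁+z₂)/2)
  = ((2 - 4)/2, (2 - 2)/2, (-2 + 4)/2)
  = (-2/2, 0/2, 2/2)
  = (-1, 0, 1)

(-1, 0, 1)


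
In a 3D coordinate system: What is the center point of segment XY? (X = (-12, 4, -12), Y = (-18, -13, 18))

M = ((x₁+x₂)/2, (y₁+y₂)/2, (z₁+z₂)/2)
  = ((-12 - 18)/2, (4 - 13)/2, (-12 + 18)/2)
  = (-30/2, -9/2, 6/2)
  = (-15, -4.5, 3)

(-15, -4.5, 3)


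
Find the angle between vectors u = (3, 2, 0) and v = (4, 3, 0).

u·v = 3·4 + 2·3 + 0·0 = 12 + 6 + 0 = 18
|u| = √(3² + 2² + 0²) = √13 ≈ 3.606
|v| = √(4² + 3² + 0²) = √25 ≈ 5
cos θ = (u·v)/(|u||v|) = 18/(3.606·5) ≈ 0.9985
θ = arccos(0.9985) ≈ 3.18°

3.18°


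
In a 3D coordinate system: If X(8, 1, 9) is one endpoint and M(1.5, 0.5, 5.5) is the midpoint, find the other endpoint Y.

Y = 2M - X
  = (2·1.5 - 8, 2·0.5 - 1, 2·5.5 - 9)
  = (3 - 8, 1 - 1, 11 - 9)
  = (-5, 0, 2)

(-5, 0, 2)


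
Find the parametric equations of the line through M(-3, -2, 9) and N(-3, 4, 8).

Direction vector d = N - M = (-3 + 3, 4 + 2, 8 - 9) = (0, 6, -1)
Parametric form r = M + t·d:
x = -3, y = -2 + 6t, z = 9 - t

x = -3, y = -2 + 6t, z = 9 - t


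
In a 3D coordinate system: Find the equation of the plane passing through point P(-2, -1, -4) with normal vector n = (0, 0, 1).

The plane through P with normal n = (a, b, c) satisfies n·(r - P) = 0,
i.e. ax + by + cz = a·x₀ + b·y₀ + c·z₀.
d = 0·(-2) + 0·(-1) + 1·(-4)
  = 0 + 0 - 4
  = -4
Equation: z = -4

z = -4


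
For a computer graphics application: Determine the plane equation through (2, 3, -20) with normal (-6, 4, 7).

The plane through P with normal n = (a, b, c) satisfies n·(r - P) = 0,
i.e. ax + by + cz = a·x₀ + b·y₀ + c·z₀.
d = (-6)·2 + 4·3 + 7·(-20)
  = -12 + 12 - 140
  = -140
Equation: -6x + 4y + 7z = -140

-6x + 4y + 7z = -140


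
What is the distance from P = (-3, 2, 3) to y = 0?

distance = |a·x₀ + b·y₀ + c·z₀ - d| / √(a² + b² + c²)
  = |0·(-3) + 1·2 + 0·3 - 0| / √(0² + 1² + 0²)
  = |0 + 2 + 0 + 0| / √(0 + 1 + 0)
  = |2| / √1
  = 2 / 1
  ≈ 2

2


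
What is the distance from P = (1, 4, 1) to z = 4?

distance = |a·x₀ + b·y₀ + c·z₀ - d| / √(a² + b² + c²)
  = |0·1 + 0·4 + 1·1 - 4| / √(0² + 0² + 1²)
  = |0 + 0 + 1 - 4| / √(0 + 0 + 1)
  = |-3| / √1
  = 3 / 1
  ≈ 3

3


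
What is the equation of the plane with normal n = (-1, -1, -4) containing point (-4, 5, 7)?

The plane through P with normal n = (a, b, c) satisfies n·(r - P) = 0,
i.e. ax + by + cz = a·x₀ + b·y₀ + c·z₀.
d = (-1)·(-4) + (-1)·5 + (-4)·7
  = 4 - 5 - 28
  = -29
Equation: -x - y - 4z = -29

-x - y - 4z = -29


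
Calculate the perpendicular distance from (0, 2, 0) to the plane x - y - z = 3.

distance = |a·x₀ + b·y₀ + c·z₀ - d| / √(a² + b² + c²)
  = |1·0 + (-1)·2 + (-1)·0 - 3| / √(1² + (-1)² + (-1)²)
  = |0 - 2 + 0 - 3| / √(1 + 1 + 1)
  = |-5| / √3
  = 5 / 1.732
  ≈ 2.887

2.887


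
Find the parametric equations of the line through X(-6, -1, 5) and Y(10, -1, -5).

Direction vector d = Y - X = (10 + 6, -1 + 1, -5 - 5) = (16, 0, -10)
Parametric form r = X + t·d:
x = -6 + 16t, y = -1, z = 5 - 10t

x = -6 + 16t, y = -1, z = 5 - 10t


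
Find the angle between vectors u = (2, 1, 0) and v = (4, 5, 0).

u·v = 2·4 + 1·5 + 0·0 = 8 + 5 + 0 = 13
|u| = √(2² + 1² + 0²) = √5 ≈ 2.236
|v| = √(4² + 5² + 0²) = √41 ≈ 6.403
cos θ = (u·v)/(|u||v|) = 13/(2.236·6.403) ≈ 0.908
θ = arccos(0.908) ≈ 24.78°

24.78°


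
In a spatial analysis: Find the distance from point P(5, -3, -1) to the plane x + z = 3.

distance = |a·x₀ + b·y₀ + c·z₀ - d| / √(a² + b² + c²)
  = |1·5 + 0·(-3) + 1·(-1) - 3| / √(1² + 0² + 1²)
  = |5 + 0 - 1 - 3| / √(1 + 0 + 1)
  = |1| / √2
  = 1 / 1.414
  ≈ 0.7071

0.7071


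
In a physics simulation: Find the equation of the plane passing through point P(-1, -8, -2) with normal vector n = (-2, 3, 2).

The plane through P with normal n = (a, b, c) satisfies n·(r - P) = 0,
i.e. ax + by + cz = a·x₀ + b·y₀ + c·z₀.
d = (-2)·(-1) + 3·(-8) + 2·(-2)
  = 2 - 24 - 4
  = -26
Equation: -2x + 3y + 2z = -26

-2x + 3y + 2z = -26


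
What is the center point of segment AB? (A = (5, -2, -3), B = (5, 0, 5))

M = ((x₁+x₂)/2, (y₁+y₂)/2, (z₁+z₂)/2)
  = ((5 + 5)/2, (-2 + 0)/2, (-3 + 5)/2)
  = (10/2, -2/2, 2/2)
  = (5, -1, 1)

(5, -1, 1)


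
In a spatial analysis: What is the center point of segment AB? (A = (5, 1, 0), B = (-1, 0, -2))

M = ((x₁+x₂)/2, (y₁+y₂)/2, (z₁+z₂)/2)
  = ((5 - 1)/2, (1 + 0)/2, (0 - 2)/2)
  = (4/2, 1/2, -2/2)
  = (2, 0.5, -1)

(2, 0.5, -1)


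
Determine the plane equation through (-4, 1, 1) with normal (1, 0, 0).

The plane through P with normal n = (a, b, c) satisfies n·(r - P) = 0,
i.e. ax + by + cz = a·x₀ + b·y₀ + c·z₀.
d = 1·(-4) + 0·1 + 0·1
  = -4 + 0 + 0
  = -4
Equation: x = -4

x = -4


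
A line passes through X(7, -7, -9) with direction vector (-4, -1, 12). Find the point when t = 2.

P(t) = X + t·d
  = (7 + (-4)·2, -7 + (-1)·2, -9 + 12·2)
  = (7 - 8, -7 - 2, -9 + 24)
  = (-1, -9, 15)

(-1, -9, 15)


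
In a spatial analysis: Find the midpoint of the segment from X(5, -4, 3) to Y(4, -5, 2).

M = ((x₁+x₂)/2, (y₁+y₂)/2, (z₁+z₂)/2)
  = ((5 + 4)/2, (-4 - 5)/2, (3 + 2)/2)
  = (9/2, -9/2, 5/2)
  = (4.5, -4.5, 2.5)

(4.5, -4.5, 2.5)


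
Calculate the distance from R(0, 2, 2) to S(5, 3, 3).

d = √[(x₂-x₁)² + (y₂-y₁)² + (z₂-z₁)²]
  = √[5² + 1² + 1²]
  = √[25 + 1 + 1]
  = √27
  ≈ 5.196

5.196
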